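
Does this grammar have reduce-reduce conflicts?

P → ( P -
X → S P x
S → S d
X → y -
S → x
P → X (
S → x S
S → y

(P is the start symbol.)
No reduce-reduce conflicts

Augment with P' → P and build the canonical LR(0) collection (I0 = CLOSURE({[P' → . P]}), then GOTO on every symbol after a dot until no new states appear). It has 16 states:
  I0: { [P → . ( P -], [P → . X (], [P' → . P], [S → . S d], [S → . x S], [S → . x], [S → . y], [X → . S P x], [X → . y -] }  — shift
  I1: { [P → ( . P -], [P → . ( P -], [P → . X (], [S → . S d], [S → . x S], [S → . x], [S → . y], [X → . S P x], [X → . y -] }  — shift
  I2: { [P' → P .] }  — accept
  I3: { [P → . ( P -], [P → . X (], [S → . S d], [S → . x S], [S → . x], [S → . y], [S → S . d], [X → . S P x], [X → . y -], [X → S . P x] }  — shift
  I4: { [P → X . (] }  — shift
  I5: { [S → . S d], [S → . x S], [S → . x], [S → . y], [S → x . S], [S → x .] }  — shift, reduce
  I6: { [S → y .], [X → y . -] }  — shift, reduce
  I7: { [X → y - .] }  — reduce
  I8: { [S → S . d], [S → x S .] }  — shift, reduce
  I9: { [S → y .] }  — reduce
  I10: { [S → S d .] }  — reduce
  I11: { [P → X ( .] }  — reduce
  I12: { [X → S P . x] }  — shift
  I13: { [X → S P x .] }  — reduce
  I14: { [P → ( P . -] }  — shift
  I15: { [P → ( P - .] }  — reduce

No state contains more than one complete item.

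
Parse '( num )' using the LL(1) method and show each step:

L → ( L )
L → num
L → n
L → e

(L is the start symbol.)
LL(1) parsing maintains a stack (initially the start symbol over $) and the input. At each step: if the stack top is a terminal, match it against the current input token; if it is a non-terminal N, replace it with the RHS of M[N, lookahead] (the unique production whose predict set contains the lookahead).

Stack is shown with the top on the left.

Stack    Input      Action
--------------------------
L $      ( num ) $  output L → ( L )
( L ) $  ( num ) $  match '('
L ) $    num ) $    output L → num
num ) $  num ) $    match 'num'
) $      ) $        match ')'
$        $          accept

The string is accepted.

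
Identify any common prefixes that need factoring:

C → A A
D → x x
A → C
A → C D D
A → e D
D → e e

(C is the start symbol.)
Yes, A has productions with common prefix 'C'

Left-factoring is needed when two productions for the same non-terminal
share a common prefix on the right-hand side.

Productions for D:
  D → x x
  D → e e
Productions for A:
  A → C
  A → C D D
  A → e D

Found common prefix 'C' in productions for A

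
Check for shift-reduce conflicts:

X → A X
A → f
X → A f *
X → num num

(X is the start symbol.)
A shift-reduce conflict occurs when an LR(0) state has both:
  - a complete (reduce) item [A → α .] (dot at the end), and
  - a shift item [B → β . c γ] (dot before a terminal).

Augment with X' → X and build the canonical LR(0) collection (I0 = CLOSURE({[X' → . X]}), then GOTO on every symbol after a dot until no new states appear). It has 9 states:
  I0: { [A → . f], [X → . A X], [X → . A f *], [X → . num num], [X' → . X] }  — shift
  I1: { [A → . f], [X → . A X], [X → . A f *], [X → . num num], [X → A . X], [X → A . f *] }  — shift
  I2: { [X' → X .] }  — accept
  I3: { [A → f .] }  — reduce
  I4: { [X → num . num] }  — shift
  I5: { [X → num num .] }  — reduce
  I6: { [X → A X .] }  — reduce
  I7: { [A → f .], [X → A f . *] }  — shift, reduce
  I8: { [X → A f * .] }  — reduce

I7 contains reduce item [A → f .] and shift item [X → A f . *] — shift-reduce conflict.

Answer: Yes — I7: [A → f .] vs [X → A f . *]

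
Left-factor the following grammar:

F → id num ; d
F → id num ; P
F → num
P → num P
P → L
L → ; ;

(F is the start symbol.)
Left-factoring transforms A → αβ₁ | αβ₂ into A → αA' and A' → β₁ | β₂
(α is the longest common prefix among the alternatives). Repeat until
no nonterminal has two alternatives with a common prefix.

Round 1: F has alternatives sharing prefix 'id num ;'. Introduce F': F → id num ; F'
  Add: F' → d
  Add: F' → P

No remaining common prefixes — done.

Resulting grammar:
F → id num ; F'
F' → d
F' → P
F → num
P → num P
P → L
L → ; ;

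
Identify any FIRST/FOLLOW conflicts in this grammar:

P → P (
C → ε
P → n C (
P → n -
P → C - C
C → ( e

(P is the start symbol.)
Nullable non-terminals: C.

C: nullable alternative(s) C → ε; FOLLOW(C) = { $, '(', '-' }
  C → ε: FIRST \ {ε} = { } — this is the only nullable alternative, skip
  C → ( e: FIRST \ {ε} = { '(' } — overlaps FOLLOW(C) on { '(' }: CONFLICT

P has no nullable alternative, so no FIRST/FOLLOW check is needed there.

So the grammar has 1 FIRST/FOLLOW conflict (marked CONFLICT above).

Answer: Yes. C → '(' e with FOLLOW(C) on { '(' }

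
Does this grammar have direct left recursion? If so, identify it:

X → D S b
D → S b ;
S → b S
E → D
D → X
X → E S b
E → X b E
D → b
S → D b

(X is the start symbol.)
No direct left recursion

Direct left recursion occurs when N → N α for some non-terminal N (the right-hand side begins with the left-hand side itself).

X → D S b: starts with D
D → S b ;: starts with S
S → b S: starts with b
E → D: starts with D
D → X: starts with X
X → E S b: starts with E
E → X b E: starts with X
D → b: starts with b
S → D b: starts with D

No direct left recursion found.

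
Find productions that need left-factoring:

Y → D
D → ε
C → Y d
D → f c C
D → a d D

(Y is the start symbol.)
Left-factoring is needed when two productions for the same non-terminal
share a common prefix on the right-hand side.

Productions for D:
  D → ε
  D → f c C
  D → a d D

No common prefixes found.

Answer: No, left-factoring is not needed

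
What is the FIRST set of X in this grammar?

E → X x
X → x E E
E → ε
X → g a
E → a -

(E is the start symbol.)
{ 'g', 'x' }

To compute FIRST(X), examine every production with X on the left-hand side, reading each right-hand side left to right until a non-nullable symbol is reached.

From X → x E E:
  - x is a terminal: add 'x' and stop
From X → g a:
  - g is a terminal: add 'g' and stop

Collecting: FIRST(X) = { 'g', 'x' }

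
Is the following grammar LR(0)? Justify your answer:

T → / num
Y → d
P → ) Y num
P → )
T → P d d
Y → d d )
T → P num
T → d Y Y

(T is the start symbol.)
A grammar is LR(0) if no state in the canonical LR(0) collection has:
  - both a shift item (dot before a terminal) and a complete item (shift-reduce conflict), or
  - two or more complete items (reduce-reduce conflict; the accept item [T' → T .] counts as a complete item here).

Augment with T' → T and build the canonical LR(0) collection (I0 = CLOSURE({[T' → . T]}), then GOTO on every symbol after a dot until no new states appear). It has 17 states:
  I0: { [P → . ) Y num], [P → . )], [T → . / num], [T → . P d d], [T → . P num], [T → . d Y Y], [T' → . T] }  — shift
  I1: { [P → ) . Y num], [P → ) .], [Y → . d d )], [Y → . d] }  — shift, reduce
  I2: { [T → / . num] }  — shift
  I3: { [T → P . d d], [T → P . num] }  — shift
  I4: { [T' → T .] }  — accept
  I5: { [T → d . Y Y], [Y → . d d )], [Y → . d] }  — shift
  I6: { [T → d Y . Y], [Y → . d d )], [Y → . d] }  — shift
  I7: { [Y → d . d )], [Y → d .] }  — shift, reduce
  I8: { [Y → d d . )] }  — shift
  I9: { [Y → d d ) .] }  — reduce
  I10: { [T → d Y Y .] }  — reduce
  I11: { [T → P d . d] }  — shift
  I12: { [T → P num .] }  — reduce
  I13: { [T → P d d .] }  — reduce
  I14: { [T → / num .] }  — reduce
  I15: { [P → ) Y . num] }  — shift
  I16: { [P → ) Y num .] }  — reduce

Conflict in state I1:
  Shift-reduce conflict between [P → ) .] and [Y → . d]
So the grammar is NOT LR(0).

Answer: No. Shift-reduce conflict between [P → ) .] and [Y → . d]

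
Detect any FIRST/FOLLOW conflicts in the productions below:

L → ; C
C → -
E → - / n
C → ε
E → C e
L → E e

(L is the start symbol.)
A FIRST/FOLLOW conflict occurs when a non-terminal N has a nullable alternative N → β (β ⇒* ε) and another alternative N → α with FIRST(α) ∩ FOLLOW(N) ≠ ∅: on such a lookahead the parser cannot decide between expanding α and letting N vanish via β.

Nullable non-terminals: C.

C: nullable alternative(s) C → ε; FOLLOW(C) = { $, 'e' }
  C → -: FIRST \ {ε} = { '-' } — disjoint from FOLLOW(C)
  C → ε: FIRST \ {ε} = { } — this is the only nullable alternative, skip

E, L have no nullable alternative, so no FIRST/FOLLOW check is needed there.

No FIRST/FOLLOW conflicts found.

Answer: No FIRST/FOLLOW conflicts.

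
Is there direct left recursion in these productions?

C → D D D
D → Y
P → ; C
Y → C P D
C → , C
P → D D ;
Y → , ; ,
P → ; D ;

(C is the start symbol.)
No direct left recursion

Direct left recursion occurs when N → N α for some non-terminal N (the right-hand side begins with the left-hand side itself).

C → D D D: starts with D
D → Y: starts with Y
P → ; C: starts with ';'
Y → C P D: starts with C
C → , C: starts with ','
P → D D ;: starts with D
Y → , ; ,: starts with ','
P → ; D ;: starts with ';'

No direct left recursion found.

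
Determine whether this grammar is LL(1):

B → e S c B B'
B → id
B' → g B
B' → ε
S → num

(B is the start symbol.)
Relevant sets:
  FOLLOW(B') = { $, 'g' }

For B:
  PREDICT(B → e S c B B') = { 'e' }
  PREDICT(B → id) = { 'id' }
For B':
  PREDICT(B' → g B) = { 'g' }
  PREDICT(B' → ε) = { $, 'g' }
S has a single production, so nothing to check there.

Conflict found: Predict set conflict for B': { 'g' }
The grammar is NOT LL(1).

Answer: No. Predict set conflict for B': { 'g' }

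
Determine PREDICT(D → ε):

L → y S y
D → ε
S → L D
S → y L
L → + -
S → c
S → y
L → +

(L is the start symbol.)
PREDICT(D → ε) = (FIRST(RHS) \ {ε}) ∪ (FOLLOW(D) if ε ∈ FIRST(RHS), i.e. RHS ⇒* ε)
The right-hand side is ε (FIRST(ε) = { ε }), so the predict set is FOLLOW(D) = { 'y' }
PREDICT(D → ε) = { 'y' }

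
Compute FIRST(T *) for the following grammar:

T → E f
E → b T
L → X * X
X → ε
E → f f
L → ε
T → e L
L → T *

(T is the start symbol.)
FIRST sets of the non-terminals involved (from the grammar, by fixed-point iteration):
  FIRST(T) = { 'b', 'e', 'f' }

To compute FIRST(T *), process the symbols left to right:
Symbol T is a non-terminal. Add FIRST(T) \ {ε} = { 'b', 'e', 'f' }
T is not nullable (ε ∉ FIRST(T)), so stop here.
FIRST(T *) = { 'b', 'e', 'f' }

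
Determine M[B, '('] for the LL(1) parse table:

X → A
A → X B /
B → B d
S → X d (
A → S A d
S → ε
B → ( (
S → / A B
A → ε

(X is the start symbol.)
B → B d, B → ( (

To find M[B, '('], we find productions for B where '(' is in the predict set (PREDICT(N → α) = (FIRST(α) \ {ε}) ∪ (FOLLOW(N) if α ⇒* ε)).

Relevant sets:
  FIRST(B) = { '(' }

B → B d: PREDICT = { '(' }
  '(' is in predict set, so this production goes in M[B, '(']
B → ( (: PREDICT = { '(' }
  '(' is in predict set, so this production goes in M[B, '(']

M[B, '('] = B → B d, B → ( (  (a multiply-defined cell — the grammar is not LL(1))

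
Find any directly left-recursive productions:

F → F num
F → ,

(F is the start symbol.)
Direct left recursion occurs when N → N α for some non-terminal N (the right-hand side begins with the left-hand side itself).

F → F num: LEFT RECURSIVE (starts with F)
F → ,: starts with ','

The grammar has direct left recursion on: F.

Answer: Yes, F is left-recursive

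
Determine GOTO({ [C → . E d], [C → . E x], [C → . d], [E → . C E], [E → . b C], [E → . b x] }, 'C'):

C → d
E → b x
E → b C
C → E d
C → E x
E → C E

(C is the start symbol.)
{ [C → . E d], [C → . E x], [C → . d], [E → . C E], [E → . b C], [E → . b x], [E → C . E] }

GOTO(I, 'C') = CLOSURE({ [A → αX.β] : [A → α.Xβ] ∈ I, X = 'C' })

Items with dot before 'C', with the dot advanced:
  [E → . C E] → [E → C . E]
Closure of the advanced items:
  [E → C . E] has the dot before E: add [E → . b x], [E → . b C], [E → . C E]
  [E → . C E] has the dot before C: add [C → . d], [C → . E d], [C → . E x]

GOTO = { [C → . E d], [C → . E x], [C → . d], [E → . C E], [E → . b C], [E → . b x], [E → C . E] }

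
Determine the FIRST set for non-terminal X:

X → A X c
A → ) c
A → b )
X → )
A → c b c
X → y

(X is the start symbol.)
{ ')', 'b', 'c', 'y' }

FIRST sets of the other non-terminals involved (by the same procedure, iterated to a fixed point):
  FIRST(A) = { ')', 'b', 'c' }

From X → A X c:
  - A is a non-terminal: add FIRST(A) \ {ε} = { ')', 'b', 'c' }
    A is not nullable, so stop
From X → ):
  - ')' is a terminal: add ')' and stop
From X → y:
  - y is a terminal: add 'y' and stop

Collecting: FIRST(X) = { ')', 'b', 'c', 'y' }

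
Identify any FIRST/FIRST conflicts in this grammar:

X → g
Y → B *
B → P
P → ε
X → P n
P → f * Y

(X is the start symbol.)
A FIRST/FIRST conflict occurs when two productions N → α and N → β for the same non-terminal have FIRST(α) ∩ FIRST(β) ≠ ∅ (with ε ∈ FIRST of a nullable right-hand side, so two nullable alternatives also conflict).

FIRST sets of the non-terminals at (or reachable through a nullable prefix from) the front of some alternative:
  FIRST(P) = { 'f', ε }

Productions for X:
  X → g: FIRST = { 'g' }
  X → P n: FIRST = { 'f', 'n' }
Productions for P:
  P → ε: FIRST = { ε }
  P → f * Y: FIRST = { 'f' }
Y, B have only one production, so no FIRST/FIRST conflict is possible there.

All alternatives of each non-terminal have pairwise disjoint FIRST sets.

Answer: No FIRST/FIRST conflicts.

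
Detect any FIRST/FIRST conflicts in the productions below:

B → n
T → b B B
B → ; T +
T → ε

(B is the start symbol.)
A FIRST/FIRST conflict occurs when two productions N → α and N → β for the same non-terminal have FIRST(α) ∩ FIRST(β) ≠ ∅ (with ε ∈ FIRST of a nullable right-hand side, so two nullable alternatives also conflict).

Productions for B:
  B → n: FIRST = { 'n' }
  B → ; T +: FIRST = { ';' }
Productions for T:
  T → b B B: FIRST = { 'b' }
  T → ε: FIRST = { ε }

All alternatives of each non-terminal have pairwise disjoint FIRST sets.

Answer: No FIRST/FIRST conflicts.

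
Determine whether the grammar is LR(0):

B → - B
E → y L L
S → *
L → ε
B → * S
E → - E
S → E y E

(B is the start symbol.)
A grammar is LR(0) if no state in the canonical LR(0) collection has:
  - both a shift item (dot before a terminal) and a complete item (shift-reduce conflict), or
  - two or more complete items (reduce-reduce conflict; the accept item [B' → B .] counts as a complete item here).

Augment with B' → B and build the canonical LR(0) collection (I0 = CLOSURE({[B' → . B]}), then GOTO on every symbol after a dot until no new states appear). It has 15 states:
  I0: { [B → . * S], [B → . - B], [B' → . B] }  — shift
  I1: { [B → * . S], [E → . - E], [E → . y L L], [S → . *], [S → . E y E] }  — shift
  I2: { [B → - . B], [B → . * S], [B → . - B] }  — shift
  I3: { [B' → B .] }  — accept
  I4: { [B → - B .] }  — reduce
  I5: { [S → * .] }  — reduce
  I6: { [E → - . E], [E → . - E], [E → . y L L] }  — shift
  I7: { [S → E . y E] }  — shift
  I8: { [B → * S .] }  — reduce
  I9: { [E → y . L L], [L → .] }  — reduce
  I10: { [E → y L . L], [L → .] }  — reduce
  I11: { [E → y L L .] }  — reduce
  I12: { [E → . - E], [E → . y L L], [S → E y . E] }  — shift
  I13: { [S → E y E .] }  — reduce
  I14: { [E → - E .] }  — reduce

Every state is either a pure shift/goto state or contains exactly one complete item and nothing to shift — no conflicts. The grammar is LR(0).

Answer: Yes, the grammar is LR(0)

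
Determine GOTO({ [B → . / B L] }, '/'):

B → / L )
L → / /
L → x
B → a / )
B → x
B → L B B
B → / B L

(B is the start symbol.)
GOTO(I, '/') = CLOSURE({ [A → αX.β] : [A → α.Xβ] ∈ I, X = '/' })

Items with dot before '/', with the dot advanced:
  [B → . / B L] → [B → / . B L]
Closure of the advanced items:
  [B → / . B L] has the dot before B: add [B → . / L )], [B → . a / )], [B → . x], [B → . L B B], [B → . / B L]
  [B → . L B B] has the dot before L: add [L → . / /], [L → . x]

GOTO = { [B → . / B L], [B → . / L )], [B → . L B B], [B → . a / )], [B → . x], [B → / . B L], [L → . / /], [L → . x] }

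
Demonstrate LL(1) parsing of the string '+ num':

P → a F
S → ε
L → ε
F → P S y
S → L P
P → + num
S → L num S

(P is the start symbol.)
Stack is shown with the top on the left.

Stack    Input    Action
------------------------
P $      + num $  output P → + num
+ num $  + num $  match '+'
num $    num $    match 'num'
$        $        accept

The string is accepted.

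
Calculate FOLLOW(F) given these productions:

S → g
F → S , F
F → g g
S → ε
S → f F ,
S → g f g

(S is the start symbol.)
In F → S , F: F is at the end; this adds FOLLOW(F) to itself — nothing new
In S → f F ,: F is followed by ',', add FIRST(',') \ {ε} = { ',' }

Taking the union: FOLLOW(F) = { ',' }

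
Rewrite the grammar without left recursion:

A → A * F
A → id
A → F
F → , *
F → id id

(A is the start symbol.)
A is directly left-recursive. The standard transformation for
  A → A α₁ | ... | A α_m | β₁ | ... | β_n
is
  A  → β₁ A' | ... | β_n A'
  A' → α₁ A' | ... | α_m A' | ε

A → id becomes A → id A'
A → F becomes A → F A'
A → A * F becomes A' → * F A'
Add A' → ε

Productions for other non-terminals are unchanged:
  F → , *
  F → id id

Resulting grammar:
A → id A'
A → F A'
A' → * F A'
A' → ε
F → , *
F → id id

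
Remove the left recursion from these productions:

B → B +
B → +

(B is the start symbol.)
B → + B'
B' → + B'
B' → ε

B is directly left-recursive. The standard transformation for
  A → A α₁ | ... | A α_m | β₁ | ... | β_n
is
  A  → β₁ A' | ... | β_n A'
  A' → α₁ A' | ... | α_m A' | ε

B → + becomes B → + B'
B → B + becomes B' → + B'
Add B' → ε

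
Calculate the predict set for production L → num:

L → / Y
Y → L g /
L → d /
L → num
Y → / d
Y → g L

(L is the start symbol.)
{ 'num' }

PREDICT(L → num) = (FIRST(RHS) \ {ε}) ∪ (FOLLOW(L) if ε ∈ FIRST(RHS), i.e. RHS ⇒* ε)
FIRST(num) = { 'num' }
ε ∉ FIRST(num), so FOLLOW(L) is not added.
PREDICT(L → num) = { 'num' }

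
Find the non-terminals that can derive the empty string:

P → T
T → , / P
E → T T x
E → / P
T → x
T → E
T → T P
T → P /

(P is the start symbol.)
There are no ε-productions, so no non-terminal can derive ε.
No non-terminals are nullable.

Answer: None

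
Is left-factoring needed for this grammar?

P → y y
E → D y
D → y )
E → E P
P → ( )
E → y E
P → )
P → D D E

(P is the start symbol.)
No, left-factoring is not needed

Left-factoring is needed when two productions for the same non-terminal
share a common prefix on the right-hand side.

Productions for P:
  P → y y
  P → ( )
  P → )
  P → D D E
Productions for E:
  E → D y
  E → E P
  E → y E

No common prefixes found.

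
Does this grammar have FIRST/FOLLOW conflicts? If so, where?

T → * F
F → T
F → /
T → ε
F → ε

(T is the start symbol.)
Nullable non-terminals: F, T.
FIRST sets used below: FIRST(T) = { '*', ε }

F: nullable alternative(s) F → T, F → ε; FOLLOW(F) = { $ }
  F → T: FIRST \ {ε} = { '*' } — disjoint from FOLLOW(F)
  F → /: FIRST \ {ε} = { '/' } — disjoint from FOLLOW(F)
  F → ε: FIRST \ {ε} = { } — disjoint from FOLLOW(F)

T: nullable alternative(s) T → ε; FOLLOW(T) = { $ }
  T → * F: FIRST \ {ε} = { '*' } — disjoint from FOLLOW(T)
  T → ε: FIRST \ {ε} = { } — this is the only nullable alternative, skip

No FIRST/FOLLOW conflicts found.

Answer: No FIRST/FOLLOW conflicts.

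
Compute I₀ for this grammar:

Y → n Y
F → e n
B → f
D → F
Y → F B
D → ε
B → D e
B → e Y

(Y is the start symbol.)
{ [F → . e n], [Y → . F B], [Y → . n Y], [Y' → . Y] }

First, augment the grammar with Y' → Y
I₀ = CLOSURE({ [Y' → . Y] }):
  [Y' → . Y] has the dot before Y: add [Y → . n Y], [Y → . F B]
  [Y → . F B] has the dot before F: add [F → . e n]
No further items can be added.

I₀ = { [F → . e n], [Y → . F B], [Y → . n Y], [Y' → . Y] }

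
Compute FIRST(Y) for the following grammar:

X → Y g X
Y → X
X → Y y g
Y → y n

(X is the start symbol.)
To compute FIRST(Y), examine every production with Y on the left-hand side, reading each right-hand side left to right until a non-nullable symbol is reached.

FIRST sets of the other non-terminals involved (by the same procedure, iterated to a fixed point):
  FIRST(X) = { 'y' }

From Y → X:
  - X is a non-terminal: add FIRST(X) \ {ε} = { 'y' }
    X is not nullable, so stop
From Y → y n:
  - y is a terminal: add 'y' and stop

Collecting: FIRST(Y) = { 'y' }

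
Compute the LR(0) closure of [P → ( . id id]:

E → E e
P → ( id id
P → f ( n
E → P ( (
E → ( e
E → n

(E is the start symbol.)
{ [P → ( . id id] }

Start with: [P → ( . id id]
The dot precedes the terminal id, so nothing is added.

CLOSURE = { [P → ( . id id] }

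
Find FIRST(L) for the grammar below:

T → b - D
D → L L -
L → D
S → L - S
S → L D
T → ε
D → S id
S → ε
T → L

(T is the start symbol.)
{ 'id' }

FIRST sets of the other non-terminals involved (by the same procedure, iterated to a fixed point):
  FIRST(D) = { 'id' }

From L → D:
  - D is a non-terminal: add FIRST(D) \ {ε} = { 'id' }
    D is not nullable, so stop

Collecting: FIRST(L) = { 'id' }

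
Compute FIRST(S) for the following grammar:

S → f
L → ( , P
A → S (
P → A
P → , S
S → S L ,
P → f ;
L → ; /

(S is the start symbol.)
To compute FIRST(S), examine every production with S on the left-hand side, reading each right-hand side left to right until a non-nullable symbol is reached.

From S → f:
  - f is a terminal: add 'f' and stop
From S → S L ,:
  - S is the symbol being defined: contributes nothing new
    S is not nullable, so stop

Collecting: FIRST(S) = { 'f' }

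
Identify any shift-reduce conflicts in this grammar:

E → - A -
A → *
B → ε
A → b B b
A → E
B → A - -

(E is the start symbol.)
Augment with E' → E and build the canonical LR(0) collection (I0 = CLOSURE({[E' → . E]}), then GOTO on every symbol after a dot until no new states appear). It has 13 states:
  I0: { [E → . - A -], [E' → . E] }  — shift
  I1: { [A → . *], [A → . E], [A → . b B b], [E → - . A -], [E → . - A -] }  — shift
  I2: { [E' → E .] }  — accept
  I3: { [A → * .] }  — reduce
  I4: { [E → - A . -] }  — shift
  I5: { [A → E .] }  — reduce
  I6: { [A → . *], [A → . E], [A → . b B b], [A → b . B b], [B → . A - -], [B → .], [E → . - A -] }  — shift, reduce
  I7: { [B → A . - -] }  — shift
  I8: { [A → b B . b] }  — shift
  I9: { [A → b B b .] }  — reduce
  I10: { [B → A - . -] }  — shift
  I11: { [B → A - - .] }  — reduce
  I12: { [E → - A - .] }  — reduce

I6 contains reduce item [B → .] and shift items [A → . *], [A → . b B b], [E → . - A -] — shift-reduce conflict.

Answer: Yes — I6: [B → .] vs [A → . *]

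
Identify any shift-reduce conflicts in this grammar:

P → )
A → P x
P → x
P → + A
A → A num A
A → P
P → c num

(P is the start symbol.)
Augment with P' → P and build the canonical LR(0) collection (I0 = CLOSURE({[P' → . P]}), then GOTO on every symbol after a dot until no new states appear). It has 12 states:
  I0: { [P → . )], [P → . + A], [P → . c num], [P → . x], [P' → . P] }  — shift
  I1: { [P → ) .] }  — reduce
  I2: { [A → . A num A], [A → . P x], [A → . P], [P → + . A], [P → . )], [P → . + A], [P → . c num], [P → . x] }  — shift
  I3: { [P' → P .] }  — accept
  I4: { [P → c . num] }  — shift
  I5: { [P → x .] }  — reduce
  I6: { [P → c num .] }  — reduce
  I7: { [A → A . num A], [P → + A .] }  — shift, reduce
  I8: { [A → P . x], [A → P .] }  — shift, reduce
  I9: { [A → P x .] }  — reduce
  I10: { [A → . A num A], [A → . P x], [A → . P], [A → A num . A], [P → . )], [P → . + A], [P → . c num], [P → . x] }  — shift
  I11: { [A → A . num A], [A → A num A .] }  — shift, reduce

I7 contains reduce item [P → + A .] and shift item [A → A . num A] — shift-reduce conflict.
I8 contains reduce item [A → P .] and shift item [A → P . x] — shift-reduce conflict.
I11 contains reduce item [A → A num A .] and shift item [A → A . num A] — shift-reduce conflict.

Answer: Yes — I7: [P → + A .] vs [A → A . num A]; I8: [A → P .] vs [A → P . x]; I11: [A → A num A .] vs [A → A . num A]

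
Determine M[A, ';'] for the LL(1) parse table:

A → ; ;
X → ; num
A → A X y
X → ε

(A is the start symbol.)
To find M[A, ';'], we find productions for A where ';' is in the predict set (PREDICT(N → α) = (FIRST(α) \ {ε}) ∪ (FOLLOW(N) if α ⇒* ε)).

Relevant sets:
  FIRST(A) = { ';' }

A → ; ;: PREDICT = { ';' }
  ';' is in predict set, so this production goes in M[A, ';']
A → A X y: PREDICT = { ';' }
  ';' is in predict set, so this production goes in M[A, ';']

M[A, ';'] = A → ; ;, A → A X y  (a multiply-defined cell — the grammar is not LL(1))

Answer: A → ; ;, A → A X y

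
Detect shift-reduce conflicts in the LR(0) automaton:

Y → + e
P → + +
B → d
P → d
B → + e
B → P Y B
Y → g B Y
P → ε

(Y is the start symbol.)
A shift-reduce conflict occurs when an LR(0) state has both:
  - a complete (reduce) item [A → α .] (dot at the end), and
  - a shift item [B → β . c γ] (dot before a terminal).

Augment with Y' → Y and build the canonical LR(0) collection (I0 = CLOSURE({[Y' → . Y]}), then GOTO on every symbol after a dot until no new states appear). It has 14 states:
  I0: { [Y → . + e], [Y → . g B Y], [Y' → . Y] }  — shift
  I1: { [Y → + . e] }  — shift
  I2: { [Y' → Y .] }  — accept
  I3: { [B → . + e], [B → . P Y B], [B → . d], [P → . + +], [P → . d], [P → .], [Y → g . B Y] }  — shift, reduce
  I4: { [B → + . e], [P → + . +] }  — shift
  I5: { [Y → . + e], [Y → . g B Y], [Y → g B . Y] }  — shift
  I6: { [B → P . Y B], [Y → . + e], [Y → . g B Y] }  — shift
  I7: { [B → d .], [P → d .] }  — 2 reduces
  I8: { [B → . + e], [B → . P Y B], [B → . d], [B → P Y . B], [P → . + +], [P → . d], [P → .] }  — shift, reduce
  I9: { [B → P Y B .] }  — reduce
  I10: { [Y → g B Y .] }  — reduce
  I11: { [P → + + .] }  — reduce
  I12: { [B → + e .] }  — reduce
  I13: { [Y → + e .] }  — reduce

I3 contains reduce item [P → .] and shift items [B → . + e], [B → . d], [P → . + +], [P → . d] — shift-reduce conflict.
I8 contains reduce item [P → .] and shift items [B → . + e], [B → . d], [P → . + +], [P → . d] — shift-reduce conflict.

Answer: Yes — I3: [P → .] vs [B → . + e]; I8: [P → .] vs [B → . + e]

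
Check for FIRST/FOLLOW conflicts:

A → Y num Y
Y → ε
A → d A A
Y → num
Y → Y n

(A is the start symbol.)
Yes. Y → num with FOLLOW(Y) on { 'num' }; Y → Y n with FOLLOW(Y) on { 'n', 'num' }

Nullable non-terminals: Y.
FIRST sets used below: FIRST(Y) = { 'n', 'num', ε }

Y: nullable alternative(s) Y → ε; FOLLOW(Y) = { $, 'd', 'n', 'num' }
  Y → ε: FIRST \ {ε} = { } — this is the only nullable alternative, skip
  Y → num: FIRST \ {ε} = { 'num' } — overlaps FOLLOW(Y) on { 'num' }: CONFLICT
  Y → Y n: FIRST \ {ε} = { 'n', 'num' } — overlaps FOLLOW(Y) on { 'n', 'num' }: CONFLICT

A has no nullable alternative, so no FIRST/FOLLOW check is needed there.

So the grammar has 2 FIRST/FOLLOW conflicts (marked CONFLICT above).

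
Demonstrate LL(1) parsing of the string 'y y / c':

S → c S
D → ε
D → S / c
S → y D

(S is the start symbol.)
LL(1) parsing maintains a stack (initially the start symbol over $) and the input. At each step: if the stack top is a terminal, match it against the current input token; if it is a non-terminal N, replace it with the RHS of M[N, lookahead] (the unique production whose predict set contains the lookahead).

Stack is shown with the top on the left.

Stack      Input      Action
----------------------------
S $        y y / c $  output S → y D
y D $      y y / c $  match 'y'
D $        y / c $    output D → S / c
S / c $    y / c $    output S → y D
y D / c $  y / c $    match 'y'
D / c $    / c $      output D → ε
/ c $      / c $      match '/'
c $        c $        match 'c'
$          $          accept

The string is accepted.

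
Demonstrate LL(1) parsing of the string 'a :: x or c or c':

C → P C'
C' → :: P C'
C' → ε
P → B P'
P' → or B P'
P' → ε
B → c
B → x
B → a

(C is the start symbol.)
LL(1) parsing maintains a stack (initially the start symbol over $) and the input. At each step: if the stack top is a terminal, match it against the current input token; if it is a non-terminal N, replace it with the RHS of M[N, lookahead] (the unique production whose predict set contains the lookahead).

Stack is shown with the top on the left.

Stack         Input               Action
----------------------------------------
C $           a :: x or c or c $  output C → P C'
P C' $        a :: x or c or c $  output P → B P'
B P' C' $     a :: x or c or c $  output B → a
a P' C' $     a :: x or c or c $  match 'a'
P' C' $       :: x or c or c $    output P' → ε
C' $          :: x or c or c $    output C' → :: P C'
:: P C' $     :: x or c or c $    match '::'
P C' $        x or c or c $       output P → B P'
B P' C' $     x or c or c $       output B → x
x P' C' $     x or c or c $       match 'x'
P' C' $       or c or c $         output P' → or B P'
or B P' C' $  or c or c $         match 'or'
B P' C' $     c or c $            output B → c
c P' C' $     c or c $            match 'c'
P' C' $       or c $              output P' → or B P'
or B P' C' $  or c $              match 'or'
B P' C' $     c $                 output B → c
c P' C' $     c $                 match 'c'
P' C' $       $                   output P' → ε
C' $          $                   output C' → ε
$             $                   accept

The string is accepted.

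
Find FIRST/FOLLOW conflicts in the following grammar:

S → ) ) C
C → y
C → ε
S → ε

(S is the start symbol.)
No FIRST/FOLLOW conflicts.

A FIRST/FOLLOW conflict occurs when a non-terminal N has a nullable alternative N → β (β ⇒* ε) and another alternative N → α with FIRST(α) ∩ FOLLOW(N) ≠ ∅: on such a lookahead the parser cannot decide between expanding α and letting N vanish via β.

Nullable non-terminals: C, S.

C: nullable alternative(s) C → ε; FOLLOW(C) = { $ }
  C → y: FIRST \ {ε} = { 'y' } — disjoint from FOLLOW(C)
  C → ε: FIRST \ {ε} = { } — this is the only nullable alternative, skip

S: nullable alternative(s) S → ε; FOLLOW(S) = { $ }
  S → ) ) C: FIRST \ {ε} = { ')' } — disjoint from FOLLOW(S)
  S → ε: FIRST \ {ε} = { } — this is the only nullable alternative, skip

No FIRST/FOLLOW conflicts found.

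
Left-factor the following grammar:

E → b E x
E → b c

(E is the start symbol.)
E → b E'
E' → E x
E' → c

Left-factoring transforms A → αβ₁ | αβ₂ into A → αA' and A' → β₁ | β₂
(α is the longest common prefix among the alternatives). Repeat until
no nonterminal has two alternatives with a common prefix.

Round 1: E has alternatives sharing prefix 'b'. Introduce E': E → b E'
  Add: E' → E x
  Add: E' → c

No remaining common prefixes — done.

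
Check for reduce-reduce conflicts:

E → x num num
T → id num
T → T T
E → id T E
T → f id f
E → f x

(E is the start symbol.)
Augment with E' → E and build the canonical LR(0) collection (I0 = CLOSURE({[E' → . E]}), then GOTO on every symbol after a dot until no new states appear). It has 18 states:
  I0: { [E → . f x], [E → . id T E], [E → . x num num], [E' → . E] }  — shift
  I1: { [E' → E .] }  — accept
  I2: { [E → f . x] }  — shift
  I3: { [E → id . T E], [T → . T T], [T → . f id f], [T → . id num] }  — shift
  I4: { [E → x . num num] }  — shift
  I5: { [E → x num . num] }  — shift
  I6: { [E → x num num .] }  — reduce
  I7: { [E → . f x], [E → . id T E], [E → . x num num], [E → id T . E], [T → . T T], [T → . f id f], [T → . id num], [T → T . T] }  — shift
  I8: { [T → f . id f] }  — shift
  I9: { [T → id . num] }  — shift
  I10: { [T → id num .] }  — reduce
  I11: { [T → f id . f] }  — shift
  I12: { [T → f id f .] }  — reduce
  I13: { [E → id T E .] }  — reduce
  I14: { [T → . T T], [T → . f id f], [T → . id num], [T → T . T], [T → T T .] }  — shift, reduce
  I15: { [E → f . x], [T → f . id f] }  — shift
  I16: { [E → id . T E], [T → . T T], [T → . f id f], [T → . id num], [T → id . num] }  — shift
  I17: { [E → f x .] }  — reduce

No state contains more than one complete item.

Answer: No reduce-reduce conflicts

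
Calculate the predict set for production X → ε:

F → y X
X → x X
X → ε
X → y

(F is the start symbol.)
PREDICT(X → ε) = (FIRST(RHS) \ {ε}) ∪ (FOLLOW(X) if ε ∈ FIRST(RHS), i.e. RHS ⇒* ε)
The right-hand side is ε (FIRST(ε) = { ε }), so the predict set is FOLLOW(X) = { $ }
PREDICT(X → ε) = { $ }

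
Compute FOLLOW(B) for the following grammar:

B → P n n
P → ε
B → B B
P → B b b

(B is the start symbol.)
B is the start symbol, so $ ∈ FOLLOW(B).
In B → B B: B is followed by B, add FIRST(B) \ {ε} = { 'n' }
In B → B B: B is at the end; this adds FOLLOW(B) to itself — nothing new
In P → B b b: B is followed by b b, add FIRST(b b) \ {ε} = { 'b' }

Taking the union: FOLLOW(B) = { $, 'b', 'n' }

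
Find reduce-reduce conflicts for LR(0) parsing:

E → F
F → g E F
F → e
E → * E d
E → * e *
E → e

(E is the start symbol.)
Yes — I4: [E → e .] vs [F → e .]; I10: [E → e .] vs [F → e .]

Augment with E' → E and build the canonical LR(0) collection (I0 = CLOSURE({[E' → . E]}), then GOTO on every symbol after a dot until no new states appear). It has 13 states:
  I0: { [E → . * E d], [E → . * e *], [E → . F], [E → . e], [E' → . E], [F → . e], [F → . g E F] }  — shift
  I1: { [E → * . E d], [E → * . e *], [E → . * E d], [E → . * e *], [E → . F], [E → . e], [F → . e], [F → . g E F] }  — shift
  I2: { [E' → E .] }  — accept
  I3: { [E → F .] }  — reduce
  I4: { [E → e .], [F → e .] }  — 2 reduces
  I5: { [E → . * E d], [E → . * e *], [E → . F], [E → . e], [F → . e], [F → . g E F], [F → g . E F] }  — shift
  I6: { [F → . e], [F → . g E F], [F → g E . F] }  — shift
  I7: { [F → g E F .] }  — reduce
  I8: { [F → e .] }  — reduce
  I9: { [E → * E . d] }  — shift
  I10: { [E → * e . *], [E → e .], [F → e .] }  — shift, 2 reduces
  I11: { [E → * e * .] }  — reduce
  I12: { [E → * E d .] }  — reduce

I4 contains complete items [E → e .], [F → e .] — reduce-reduce conflict.
I10 contains complete items [E → e .], [F → e .] — reduce-reduce conflict.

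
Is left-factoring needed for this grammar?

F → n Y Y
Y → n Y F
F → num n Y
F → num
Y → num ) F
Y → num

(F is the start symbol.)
Left-factoring is needed when two productions for the same non-terminal
share a common prefix on the right-hand side.

Productions for F:
  F → n Y Y
  F → num n Y
  F → num
Productions for Y:
  Y → n Y F
  Y → num ) F
  Y → num

Found common prefix 'num' in productions for F
Found common prefix 'num' in productions for Y

Answer: Yes, F has productions with common prefix 'num'; Y has productions with common prefix 'num'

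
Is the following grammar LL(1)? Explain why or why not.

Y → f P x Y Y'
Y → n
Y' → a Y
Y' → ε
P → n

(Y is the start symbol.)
Relevant sets:
  FOLLOW(Y') = { $, 'a' }

For Y:
  PREDICT(Y → f P x Y Y') = { 'f' }
  PREDICT(Y → n) = { 'n' }
For Y':
  PREDICT(Y' → a Y) = { 'a' }
  PREDICT(Y' → ε) = { $, 'a' }
P has a single production, so nothing to check there.

Conflict found: Predict set conflict for Y': { 'a' }
The grammar is NOT LL(1).

Answer: No. Predict set conflict for Y': { 'a' }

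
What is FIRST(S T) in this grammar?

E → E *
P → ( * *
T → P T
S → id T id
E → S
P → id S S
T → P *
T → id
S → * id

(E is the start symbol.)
FIRST sets of the non-terminals involved (from the grammar, by fixed-point iteration):
  FIRST(S) = { '*', 'id' }

To compute FIRST(S T), process the symbols left to right:
Symbol S is a non-terminal. Add FIRST(S) \ {ε} = { '*', 'id' }
S is not nullable (ε ∉ FIRST(S)), so stop here.
FIRST(S T) = { '*', 'id' }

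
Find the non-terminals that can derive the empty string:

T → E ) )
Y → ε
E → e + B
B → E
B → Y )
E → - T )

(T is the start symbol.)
A non-terminal is nullable if it can derive ε (the empty string): either it has an ε-production, or it has a production whose right-hand side consists entirely of nullable non-terminals.

ε-productions: Y → ε
So Y is immediately nullable.
No further non-terminal can be added: every production for the remaining non-terminals contains a terminal or a non-nullable non-terminal.
Nullable = { 'Y' }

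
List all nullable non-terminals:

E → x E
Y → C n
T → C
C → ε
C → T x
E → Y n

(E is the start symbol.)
A non-terminal is nullable if it can derive ε (the empty string): either it has an ε-production, or it has a production whose right-hand side consists entirely of nullable non-terminals.

ε-productions: C → ε
So C is immediately nullable.
T → C: every symbol on the right is nullable, so T is nullable too.
No further non-terminal can be added: every production for the remaining non-terminals contains a terminal or a non-nullable non-terminal.
Nullable = { 'C', 'T' }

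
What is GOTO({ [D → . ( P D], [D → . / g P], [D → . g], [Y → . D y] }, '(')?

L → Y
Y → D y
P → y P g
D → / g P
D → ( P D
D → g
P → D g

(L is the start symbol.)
{ [D → ( . P D], [D → . ( P D], [D → . / g P], [D → . g], [P → . D g], [P → . y P g] }

GOTO(I, '(') = CLOSURE({ [A → αX.β] : [A → α.Xβ] ∈ I, X = '(' })

Items with dot before '(', with the dot advanced:
  [D → . ( P D] → [D → ( . P D]
Closure of the advanced items:
  [D → ( . P D] has the dot before P: add [P → . y P g], [P → . D g]
  [P → . D g] has the dot before D: add [D → . / g P], [D → . ( P D], [D → . g]

GOTO = { [D → ( . P D], [D → . ( P D], [D → . / g P], [D → . g], [P → . D g], [P → . y P g] }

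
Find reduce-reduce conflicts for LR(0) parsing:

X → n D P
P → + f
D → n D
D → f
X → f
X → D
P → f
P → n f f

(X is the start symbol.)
A reduce-reduce conflict occurs when an LR(0) state has two complete items [A → α .] and [B → β .] — both call for a reduction, and with no lookahead the parser cannot choose between them.

Augment with X' → X and build the canonical LR(0) collection (I0 = CLOSURE({[X' → . X]}), then GOTO on every symbol after a dot until no new states appear). It has 16 states:
  I0: { [D → . f], [D → . n D], [X → . D], [X → . f], [X → . n D P], [X' → . X] }  — shift
  I1: { [X → D .] }  — reduce
  I2: { [X' → X .] }  — accept
  I3: { [D → f .], [X → f .] }  — 2 reduces
  I4: { [D → . f], [D → . n D], [D → n . D], [X → n . D P] }  — shift
  I5: { [D → n D .], [P → . + f], [P → . f], [P → . n f f], [X → n D . P] }  — shift, reduce
  I6: { [D → f .] }  — reduce
  I7: { [D → . f], [D → . n D], [D → n . D] }  — shift
  I8: { [D → n D .] }  — reduce
  I9: { [P → + . f] }  — shift
  I10: { [X → n D P .] }  — reduce
  I11: { [P → f .] }  — reduce
  I12: { [P → n . f f] }  — shift
  I13: { [P → n f . f] }  — shift
  I14: { [P → n f f .] }  — reduce
  I15: { [P → + f .] }  — reduce

I3 contains complete items [D → f .], [X → f .] — reduce-reduce conflict.

Answer: Yes — I3: [D → f .] vs [X → f .]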